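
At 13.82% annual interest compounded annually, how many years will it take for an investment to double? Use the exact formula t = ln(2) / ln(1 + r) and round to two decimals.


Doubling condition: (1 + r)^t = 2
Take ln of both sides: t × ln(1 + r) = ln(2)
t = ln(2) / ln(1 + r)
t = 0.693147 / 0.129448
t = 5.35

t = ln(2) / ln(1 + r) = 5.35 years


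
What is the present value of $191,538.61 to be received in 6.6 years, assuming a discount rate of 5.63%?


Present value formula: PV = FV / (1 + r)^t
PV = $191,538.61 / (1 + 0.0563)^6.6
PV = $191,538.61 / 1.4354764
PV = $133,432.09

PV = FV / (1 + r)^t = $133,432.09


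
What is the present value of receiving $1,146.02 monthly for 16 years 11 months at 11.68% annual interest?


Present value of an ordinary annuity: PV = PMT × (1 − (1 + r)^(−n)) / r
Monthly rate r = 0.1168/12 ≈ 0.00973333, n = 203
PV = $1,146.02 × (1 − (1 + 0.1168/12)^(−203)) / (0.1168/12)
PV = $1,146.02 × 88.359039
PV = $101,261.23

PV = PMT × (1-(1+r)^(-n))/r = $101,261.23


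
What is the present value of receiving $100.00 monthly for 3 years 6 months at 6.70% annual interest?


Present value of an ordinary annuity: PV = PMT × (1 − (1 + r)^(−n)) / r
Monthly rate r = 0.067/12 ≈ 0.00558333, n = 42
PV = $100.00 × (1 − (1 + 0.067/12)^(−42)) / (0.067/12)
PV = $100.00 × 37.346456
PV = $3,734.65

PV = PMT × (1-(1+r)^(-n))/r = $3,734.65


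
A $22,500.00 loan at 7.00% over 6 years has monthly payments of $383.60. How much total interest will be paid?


Total paid over the life of the loan = PMT × n.
Total paid = $383.60 × 72 = $27,619.20
Total interest = total paid − principal = $27,619.20 − $22,500.00 = $5,119.20

Total interest = (PMT × n) - PV = $5,119.20


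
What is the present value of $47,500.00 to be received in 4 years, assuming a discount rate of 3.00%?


Present value formula: PV = FV / (1 + r)^t
PV = $47,500.00 / (1 + 0.03)^4
PV = $47,500.00 / 1.125509
PV = $42,203.13

PV = FV / (1 + r)^t = $42,203.13


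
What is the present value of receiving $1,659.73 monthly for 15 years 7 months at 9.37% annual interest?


Present value of an ordinary annuity: PV = PMT × (1 − (1 + r)^(−n)) / r
Monthly rate r = 0.0937/12 ≈ 0.00780833, n = 187
PV = $1,659.73 × (1 − (1 + 0.0937/12)^(−187)) / (0.0937/12)
PV = $1,659.73 × 98.161780
PV = $162,922.05

PV = PMT × (1-(1+r)^(-n))/r = $162,922.05


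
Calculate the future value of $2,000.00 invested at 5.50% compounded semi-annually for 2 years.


Compound interest formula: A = P(1 + r/n)^(nt)
A = $2,000.00 × (1 + 0.055/2)^(2 × 2)
Growth factor: (1 + 0.055/2)^4 = 1.114621
A = $2,000.00 × 1.114621
A = $2,229.24

A = P(1 + r/n)^(nt) = $2,229.24


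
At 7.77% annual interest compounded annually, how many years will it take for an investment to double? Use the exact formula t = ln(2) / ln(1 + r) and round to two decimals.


Doubling condition: (1 + r)^t = 2
Take ln of both sides: t × ln(1 + r) = ln(2)
t = ln(2) / ln(1 + r)
t = 0.693147 / 0.074829
t = 9.26

t = ln(2) / ln(1 + r) = 9.26 years


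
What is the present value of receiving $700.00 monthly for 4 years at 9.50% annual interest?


Present value of an ordinary annuity: PV = PMT × (1 − (1 + r)^(−n)) / r
Monthly rate r = 0.095/12 ≈ 0.00791667, n = 48
PV = $700.00 × (1 − (1 + 0.095/12)^(−48)) / (0.095/12)
PV = $700.00 × 39.803947
PV = $27,862.76

PV = PMT × (1-(1+r)^(-n))/r = $27,862.76


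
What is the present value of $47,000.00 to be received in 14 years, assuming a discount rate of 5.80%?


Present value formula: PV = FV / (1 + r)^t
PV = $47,000.00 / (1 + 0.058)^14
PV = $47,000.00 / 2.2019089
PV = $21,345.12

PV = FV / (1 + r)^t = $21,345.12


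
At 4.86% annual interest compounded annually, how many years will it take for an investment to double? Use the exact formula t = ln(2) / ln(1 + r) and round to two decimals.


Doubling condition: (1 + r)^t = 2
Take ln of both sides: t × ln(1 + r) = ln(2)
t = ln(2) / ln(1 + r)
t = 0.693147 / 0.047456
t = 14.61

t = ln(2) / ln(1 + r) = 14.61 years


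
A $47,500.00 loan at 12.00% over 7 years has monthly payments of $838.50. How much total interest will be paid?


Total paid over the life of the loan = PMT × n.
Total paid = $838.50 × 84 = $70,434.00
Total interest = total paid − principal = $70,434.00 − $47,500.00 = $22,934.00

Total interest = (PMT × n) - PV = $22,934.00


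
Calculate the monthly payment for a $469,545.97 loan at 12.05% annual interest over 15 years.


Loan payment formula: PMT = PV × r / (1 − (1 + r)^(−n))
Monthly rate r = 0.1205/12 ≈ 0.01004167, n = 180 months
Denominator: 1 − (1 + 0.1205/12)^(−180) = 0.834451
PMT = $469,545.97 × (0.1205/12) / 0.834451
PMT = $5,650.45 per month

PMT = PV × r / (1-(1+r)^(-n)) = $5,650.45/month


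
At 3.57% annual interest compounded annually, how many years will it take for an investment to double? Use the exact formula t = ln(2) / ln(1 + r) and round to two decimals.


Doubling condition: (1 + r)^t = 2
Take ln of both sides: t × ln(1 + r) = ln(2)
t = ln(2) / ln(1 + r)
t = 0.693147 / 0.035078
t = 19.76

t = ln(2) / ln(1 + r) = 19.76 years


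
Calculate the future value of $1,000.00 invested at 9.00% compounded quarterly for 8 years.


Compound interest formula: A = P(1 + r/n)^(nt)
A = $1,000.00 × (1 + 0.09/4)^(4 × 8)
Growth factor: (1 + 0.09/4)^32 = 2.038103
A = $1,000.00 × 2.038103
A = $2,038.10

A = P(1 + r/n)^(nt) = $2,038.10


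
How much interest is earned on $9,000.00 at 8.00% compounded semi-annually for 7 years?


Compound interest earned = final amount − principal.
A = P(1 + r/n)^(nt) = $9,000.00 × (1 + 0.08/2)^(2 × 7) = $15,585.09
Interest = A − P = $15,585.09 − $9,000.00 = $6,585.09

Interest = A - P = $6,585.09


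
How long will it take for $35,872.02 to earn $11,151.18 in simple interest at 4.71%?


Rearrange the simple interest formula for t:
I = P × r × t  ⇒  t = I / (P × r)
t = $11,151.18 / ($35,872.02 × 0.0471)
t = 6.6

t = I/(P×r) = 6.6 years


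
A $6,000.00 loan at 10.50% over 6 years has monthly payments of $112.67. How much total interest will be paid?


Total paid over the life of the loan = PMT × n.
Total paid = $112.67 × 72 = $8,112.24
Total interest = total paid − principal = $8,112.24 − $6,000.00 = $2,112.24

Total interest = (PMT × n) - PV = $2,112.24


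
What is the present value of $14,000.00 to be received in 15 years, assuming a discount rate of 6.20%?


Present value formula: PV = FV / (1 + r)^t
PV = $14,000.00 / (1 + 0.062)^15
PV = $14,000.00 / 2.465289
PV = $5,678.85

PV = FV / (1 + r)^t = $5,678.85


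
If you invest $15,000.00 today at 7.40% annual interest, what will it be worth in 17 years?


Future value formula: FV = PV × (1 + r)^t
FV = $15,000.00 × (1 + 0.074)^17
FV = $15,000.00 × 3.365680
FV = $50,485.20

FV = PV × (1 + r)^t = $50,485.20


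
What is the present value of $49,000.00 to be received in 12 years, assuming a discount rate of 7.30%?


Present value formula: PV = FV / (1 + r)^t
PV = $49,000.00 / (1 + 0.073)^12
PV = $49,000.00 / 2.3291457
PV = $21,037.76

PV = FV / (1 + r)^t = $21,037.76


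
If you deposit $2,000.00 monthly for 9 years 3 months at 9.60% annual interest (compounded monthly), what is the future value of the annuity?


Future value of an ordinary annuity: FV = PMT × ((1 + r)^n − 1) / r
Monthly rate r = 0.096/12 = 0.008, n = 111
FV = $2,000.00 × ((1 + 0.096/12)^111 − 1) / (0.096/12)
FV = $2,000.00 × 177.711609
FV = $355,423.22

FV = PMT × ((1+r)^n - 1)/r = $355,423.22


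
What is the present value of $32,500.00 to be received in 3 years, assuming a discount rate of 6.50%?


Present value formula: PV = FV / (1 + r)^t
PV = $32,500.00 / (1 + 0.065)^3
PV = $32,500.00 / 1.2079496
PV = $26,905.10

PV = FV / (1 + r)^t = $26,905.10


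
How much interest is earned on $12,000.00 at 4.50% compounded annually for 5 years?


Compound interest earned = final amount − principal.
A = P(1 + r/n)^(nt) = $12,000.00 × (1 + 0.045/1)^(1 × 5) = $14,954.18
Interest = A − P = $14,954.18 − $12,000.00 = $2,954.18

Interest = A - P = $2,954.18


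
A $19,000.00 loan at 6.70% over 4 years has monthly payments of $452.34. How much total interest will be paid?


Total paid over the life of the loan = PMT × n.
Total paid = $452.34 × 48 = $21,712.32
Total interest = total paid − principal = $21,712.32 − $19,000.00 = $2,712.32

Total interest = (PMT × n) - PV = $2,712.32


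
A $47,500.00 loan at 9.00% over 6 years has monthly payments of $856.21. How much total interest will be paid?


Total paid over the life of the loan = PMT × n.
Total paid = $856.21 × 72 = $61,647.12
Total interest = total paid − principal = $61,647.12 − $47,500.00 = $14,147.12

Total interest = (PMT × n) - PV = $14,147.12


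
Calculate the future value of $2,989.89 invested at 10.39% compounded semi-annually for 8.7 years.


Compound interest formula: A = P(1 + r/n)^(nt)
A = $2,989.89 × (1 + 0.1039/2)^(2 × 8.7)
Growth factor: (1 + 0.1039/2)^17.4 = 2.413875
A = $2,989.89 × 2.413875
A = $7,217.22

A = P(1 + r/n)^(nt) = $7,217.22


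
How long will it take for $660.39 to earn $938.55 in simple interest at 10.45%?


Rearrange the simple interest formula for t:
I = P × r × t  ⇒  t = I / (P × r)
t = $938.55 / ($660.39 × 0.1045)
t = 13.6

t = I/(P×r) = 13.6 years


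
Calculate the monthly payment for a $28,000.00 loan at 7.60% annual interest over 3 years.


Loan payment formula: PMT = PV × r / (1 − (1 + r)^(−n))
Monthly rate r = 0.076/12 ≈ 0.00633333, n = 36 months
Denominator: 1 − (1 + 0.076/12)^(−36) = 0.203303
PMT = $28,000.00 × (0.076/12) / 0.203303
PMT = $872.26 per month

PMT = PV × r / (1-(1+r)^(-n)) = $872.26/month


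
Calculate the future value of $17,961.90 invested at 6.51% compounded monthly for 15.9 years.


Compound interest formula: A = P(1 + r/n)^(nt)
A = $17,961.90 × (1 + 0.0651/12)^(12 × 15.9)
Growth factor: (1 + 0.0651/12)^190.8 = 2.807494
A = $17,961.90 × 2.807494
A = $50,427.93

A = P(1 + r/n)^(nt) = $50,427.93


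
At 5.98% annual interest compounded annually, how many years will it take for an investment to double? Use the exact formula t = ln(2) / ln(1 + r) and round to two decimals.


Doubling condition: (1 + r)^t = 2
Take ln of both sides: t × ln(1 + r) = ln(2)
t = ln(2) / ln(1 + r)
t = 0.693147 / 0.058080
t = 11.93

t = ln(2) / ln(1 + r) = 11.93 years


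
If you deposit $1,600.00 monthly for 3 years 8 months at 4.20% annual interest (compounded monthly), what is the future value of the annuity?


Future value of an ordinary annuity: FV = PMT × ((1 + r)^n − 1) / r
Monthly rate r = 0.042/12 = 0.0035, n = 44
FV = $1,600.00 × ((1 + 0.042/12)^44 − 1) / (0.042/12)
FV = $1,600.00 × 47.479226
FV = $75,966.76

FV = PMT × ((1+r)^n - 1)/r = $75,966.76


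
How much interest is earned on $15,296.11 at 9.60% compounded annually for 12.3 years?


Compound interest earned = final amount − principal.
A = P(1 + r/n)^(nt) = $15,296.11 × (1 + 0.096/1)^(1 × 12.3) = $47,233.57
Interest = A − P = $47,233.57 − $15,296.11 = $31,937.46

Interest = A - P = $31,937.46


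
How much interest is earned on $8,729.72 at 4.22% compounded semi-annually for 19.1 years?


Compound interest earned = final amount − principal.
A = P(1 + r/n)^(nt) = $8,729.72 × (1 + 0.0422/2)^(2 × 19.1) = $19,382.44
Interest = A − P = $19,382.44 − $8,729.72 = $10,652.72

Interest = A - P = $10,652.72


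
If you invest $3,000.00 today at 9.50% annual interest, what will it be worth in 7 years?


Future value formula: FV = PV × (1 + r)^t
FV = $3,000.00 × (1 + 0.095)^7
FV = $3,000.00 × 1.8875516
FV = $5,662.65

FV = PV × (1 + r)^t = $5,662.65


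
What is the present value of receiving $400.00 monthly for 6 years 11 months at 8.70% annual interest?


Present value of an ordinary annuity: PV = PMT × (1 − (1 + r)^(−n)) / r
Monthly rate r = 0.087/12 = 0.00725, n = 83
PV = $400.00 × (1 − (1 + 0.087/12)^(−83)) / (0.087/12)
PV = $400.00 × 62.201013
PV = $24,880.41

PV = PMT × (1-(1+r)^(-n))/r = $24,880.41


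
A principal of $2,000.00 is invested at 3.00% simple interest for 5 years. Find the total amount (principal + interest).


Total amount formula: A = P(1 + rt) = P + P·r·t
Interest: I = P × r × t = $2,000.00 × 0.03 × 5 = $300.00
A = P + I = $2,000.00 + $300.00 = $2,300.00

A = P + I = P(1 + rt) = $2,300.00


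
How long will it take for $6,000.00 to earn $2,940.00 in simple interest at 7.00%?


Rearrange the simple interest formula for t:
I = P × r × t  ⇒  t = I / (P × r)
t = $2,940.00 / ($6,000.00 × 0.07)
t = 7

t = I/(P×r) = 7 years


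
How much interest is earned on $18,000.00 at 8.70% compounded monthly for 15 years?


Compound interest earned = final amount − principal.
A = P(1 + r/n)^(nt) = $18,000.00 × (1 + 0.087/12)^(12 × 15) = $66,066.64
Interest = A − P = $66,066.64 − $18,000.00 = $48,066.64

Interest = A - P = $48,066.64


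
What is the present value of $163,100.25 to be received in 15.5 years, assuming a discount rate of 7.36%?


Present value formula: PV = FV / (1 + r)^t
PV = $163,100.25 / (1 + 0.0736)^15.5
PV = $163,100.25 / 3.0064833
PV = $54,249.51

PV = FV / (1 + r)^t = $54,249.51


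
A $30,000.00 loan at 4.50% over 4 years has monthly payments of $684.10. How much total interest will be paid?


Total paid over the life of the loan = PMT × n.
Total paid = $684.10 × 48 = $32,836.80
Total interest = total paid − principal = $32,836.80 − $30,000.00 = $2,836.80

Total interest = (PMT × n) - PV = $2,836.80


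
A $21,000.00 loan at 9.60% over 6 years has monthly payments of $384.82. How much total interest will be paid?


Total paid over the life of the loan = PMT × n.
Total paid = $384.82 × 72 = $27,707.04
Total interest = total paid − principal = $27,707.04 − $21,000.00 = $6,707.04

Total interest = (PMT × n) - PV = $6,707.04


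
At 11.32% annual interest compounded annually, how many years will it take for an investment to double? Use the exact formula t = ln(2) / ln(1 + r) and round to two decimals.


Doubling condition: (1 + r)^t = 2
Take ln of both sides: t × ln(1 + r) = ln(2)
t = ln(2) / ln(1 + r)
t = 0.693147 / 0.107239
t = 6.46

t = ln(2) / ln(1 + r) = 6.46 years


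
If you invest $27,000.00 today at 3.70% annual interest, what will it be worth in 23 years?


Future value formula: FV = PV × (1 + r)^t
FV = $27,000.00 × (1 + 0.037)^23
FV = $27,000.00 × 2.3062766
FV = $62,269.47

FV = PV × (1 + r)^t = $62,269.47


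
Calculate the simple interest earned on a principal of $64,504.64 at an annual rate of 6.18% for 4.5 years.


Simple interest formula: I = P × r × t
I = $64,504.64 × 0.0618 × 4.5
I = $17,938.74

I = P × r × t = $17,938.74


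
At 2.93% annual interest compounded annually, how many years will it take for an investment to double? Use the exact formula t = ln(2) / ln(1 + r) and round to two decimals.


Doubling condition: (1 + r)^t = 2
Take ln of both sides: t × ln(1 + r) = ln(2)
t = ln(2) / ln(1 + r)
t = 0.693147 / 0.028879
t = 24.00

t = ln(2) / ln(1 + r) = 24.00 years


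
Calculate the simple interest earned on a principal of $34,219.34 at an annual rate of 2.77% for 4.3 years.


Simple interest formula: I = P × r × t
I = $34,219.34 × 0.0277 × 4.3
I = $4,075.87

I = P × r × t = $4,075.87


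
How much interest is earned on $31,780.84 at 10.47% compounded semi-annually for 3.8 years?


Compound interest earned = final amount − principal.
A = P(1 + r/n)^(nt) = $31,780.84 × (1 + 0.1047/2)^(2 × 3.8) = $46,836.34
Interest = A − P = $46,836.34 − $31,780.84 = $15,055.50

Interest = A - P = $15,055.50


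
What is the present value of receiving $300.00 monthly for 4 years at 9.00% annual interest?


Present value of an ordinary annuity: PV = PMT × (1 − (1 + r)^(−n)) / r
Monthly rate r = 0.09/12 = 0.0075, n = 48
PV = $300.00 × (1 − (1 + 0.09/12)^(−48)) / (0.09/12)
PV = $300.00 × 40.184782
PV = $12,055.43

PV = PMT × (1-(1+r)^(-n))/r = $12,055.43


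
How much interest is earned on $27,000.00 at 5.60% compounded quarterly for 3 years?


Compound interest earned = final amount − principal.
A = P(1 + r/n)^(nt) = $27,000.00 × (1 + 0.056/4)^(4 × 3) = $31,902.10
Interest = A − P = $31,902.10 − $27,000.00 = $4,902.10

Interest = A - P = $4,902.10


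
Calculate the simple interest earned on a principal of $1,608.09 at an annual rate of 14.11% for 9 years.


Simple interest formula: I = P × r × t
I = $1,608.09 × 0.1411 × 9
I = $2,042.11

I = P × r × t = $2,042.11


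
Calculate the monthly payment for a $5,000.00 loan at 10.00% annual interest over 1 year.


Loan payment formula: PMT = PV × r / (1 − (1 + r)^(−n))
Monthly rate r = 0.1/12 ≈ 0.00833333, n = 12 months
Denominator: 1 − (1 + 0.1/12)^(−12) = 0.094788
PMT = $5,000.00 × (0.1/12) / 0.094788
PMT = $439.58 per month

PMT = PV × r / (1-(1+r)^(-n)) = $439.58/month


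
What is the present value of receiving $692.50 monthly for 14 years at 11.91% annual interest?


Present value of an ordinary annuity: PV = PMT × (1 − (1 + r)^(−n)) / r
Monthly rate r = 0.1191/12 = 0.009925, n = 168
PV = $692.50 × (1 − (1 + 0.1191/12)^(−168)) / (0.1191/12)
PV = $692.50 × 81.582370
PV = $56,495.79

PV = PMT × (1-(1+r)^(-n))/r = $56,495.79


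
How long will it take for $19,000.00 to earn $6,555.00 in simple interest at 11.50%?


Rearrange the simple interest formula for t:
I = P × r × t  ⇒  t = I / (P × r)
t = $6,555.00 / ($19,000.00 × 0.115)
t = 3

t = I/(P×r) = 3 years


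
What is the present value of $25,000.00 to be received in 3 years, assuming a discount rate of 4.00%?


Present value formula: PV = FV / (1 + r)^t
PV = $25,000.00 / (1 + 0.04)^3
PV = $25,000.00 / 1.124864
PV = $22,224.91

PV = FV / (1 + r)^t = $22,224.91


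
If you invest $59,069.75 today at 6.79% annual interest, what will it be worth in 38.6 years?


Future value formula: FV = PV × (1 + r)^t
FV = $59,069.75 × (1 + 0.0679)^38.6
FV = $59,069.75 × 12.62643186
FV = $745,840.17

FV = PV × (1 + r)^t = $745,840.17


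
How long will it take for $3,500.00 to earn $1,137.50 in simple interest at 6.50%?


Rearrange the simple interest formula for t:
I = P × r × t  ⇒  t = I / (P × r)
t = $1,137.50 / ($3,500.00 × 0.065)
t = 5

t = I/(P×r) = 5 years


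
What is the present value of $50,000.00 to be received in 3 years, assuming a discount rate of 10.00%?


Present value formula: PV = FV / (1 + r)^t
PV = $50,000.00 / (1 + 0.1)^3
PV = $50,000.00 / 1.331000
PV = $37,565.74

PV = FV / (1 + r)^t = $37,565.74


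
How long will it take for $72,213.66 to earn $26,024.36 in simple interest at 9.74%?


Rearrange the simple interest formula for t:
I = P × r × t  ⇒  t = I / (P × r)
t = $26,024.36 / ($72,213.66 × 0.0974)
t = 3.7

t = I/(P×r) = 3.7 years


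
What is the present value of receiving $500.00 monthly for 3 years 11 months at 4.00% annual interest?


Present value of an ordinary annuity: PV = PMT × (1 − (1 + r)^(−n)) / r
Monthly rate r = 0.04/12 ≈ 0.00333333, n = 47
PV = $500.00 × (1 − (1 + 0.04/12)^(−47)) / (0.04/12)
PV = $500.00 × 43.436463
PV = $21,718.23

PV = PMT × (1-(1+r)^(-n))/r = $21,718.23


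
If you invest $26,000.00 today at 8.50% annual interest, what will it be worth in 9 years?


Future value formula: FV = PV × (1 + r)^t
FV = $26,000.00 × (1 + 0.085)^9
FV = $26,000.00 × 2.0838557
FV = $54,180.25

FV = PV × (1 + r)^t = $54,180.25


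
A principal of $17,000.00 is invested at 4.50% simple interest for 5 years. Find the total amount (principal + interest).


Total amount formula: A = P(1 + rt) = P + P·r·t
Interest: I = P × r × t = $17,000.00 × 0.045 × 5 = $3,825.00
A = P + I = $17,000.00 + $3,825.00 = $20,825.00

A = P + I = P(1 + rt) = $20,825.00


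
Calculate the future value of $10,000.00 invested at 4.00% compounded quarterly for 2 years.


Compound interest formula: A = P(1 + r/n)^(nt)
A = $10,000.00 × (1 + 0.04/4)^(4 × 2)
Growth factor: (1 + 0.04/4)^8 = 1.082857
A = $10,000.00 × 1.082857
A = $10,828.57

A = P(1 + r/n)^(nt) = $10,828.57


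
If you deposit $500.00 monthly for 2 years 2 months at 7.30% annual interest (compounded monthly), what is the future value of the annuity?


Future value of an ordinary annuity: FV = PMT × ((1 + r)^n − 1) / r
Monthly rate r = 0.073/12 ≈ 0.00608333, n = 26
FV = $500.00 × ((1 + 0.073/12)^26 − 1) / (0.073/12)
FV = $500.00 × 28.076759
FV = $14,038.38

FV = PMT × ((1+r)^n - 1)/r = $14,038.38


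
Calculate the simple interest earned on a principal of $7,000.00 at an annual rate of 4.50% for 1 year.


Simple interest formula: I = P × r × t
I = $7,000.00 × 0.045 × 1
I = $315.00

I = P × r × t = $315.00


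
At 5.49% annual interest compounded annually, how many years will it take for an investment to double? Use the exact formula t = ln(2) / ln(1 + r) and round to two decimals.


Doubling condition: (1 + r)^t = 2
Take ln of both sides: t × ln(1 + r) = ln(2)
t = ln(2) / ln(1 + r)
t = 0.693147 / 0.053446
t = 12.97

t = ln(2) / ln(1 + r) = 12.97 years


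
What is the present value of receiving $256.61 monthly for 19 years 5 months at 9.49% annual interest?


Present value of an ordinary annuity: PV = PMT × (1 − (1 + r)^(−n)) / r
Monthly rate r = 0.0949/12 ≈ 0.00790833, n = 233
PV = $256.61 × (1 − (1 + 0.0949/12)^(−233)) / (0.0949/12)
PV = $256.61 × 106.273888
PV = $27,270.94

PV = PMT × (1-(1+r)^(-n))/r = $27,270.94


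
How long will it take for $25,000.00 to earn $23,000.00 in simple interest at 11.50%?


Rearrange the simple interest formula for t:
I = P × r × t  ⇒  t = I / (P × r)
t = $23,000.00 / ($25,000.00 × 0.115)
t = 8

t = I/(P×r) = 8 years


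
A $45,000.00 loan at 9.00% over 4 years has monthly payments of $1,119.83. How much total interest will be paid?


Total paid over the life of the loan = PMT × n.
Total paid = $1,119.83 × 48 = $53,751.84
Total interest = total paid − principal = $53,751.84 − $45,000.00 = $8,751.84

Total interest = (PMT × n) - PV = $8,751.84


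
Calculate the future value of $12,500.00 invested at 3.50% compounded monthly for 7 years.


Compound interest formula: A = P(1 + r/n)^(nt)
A = $12,500.00 × (1 + 0.035/12)^(12 × 7)
Growth factor: (1 + 0.035/12)^84 = 1.2771658
A = $12,500.00 × 1.2771658
A = $15,964.57

A = P(1 + r/n)^(nt) = $15,964.57


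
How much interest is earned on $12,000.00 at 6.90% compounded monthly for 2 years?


Compound interest earned = final amount − principal.
A = P(1 + r/n)^(nt) = $12,000.00 × (1 + 0.069/12)^(12 × 2) = $13,770.26
Interest = A − P = $13,770.26 − $12,000.00 = $1,770.26

Interest = A - P = $1,770.26


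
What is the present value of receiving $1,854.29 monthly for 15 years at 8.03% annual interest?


Present value of an ordinary annuity: PV = PMT × (1 − (1 + r)^(−n)) / r
Monthly rate r = 0.0803/12 ≈ 0.00669167, n = 180
PV = $1,854.29 × (1 − (1 + 0.0803/12)^(−180)) / (0.0803/12)
PV = $1,854.29 × 104.451211
PV = $193,682.84

PV = PMT × (1-(1+r)^(-n))/r = $193,682.84


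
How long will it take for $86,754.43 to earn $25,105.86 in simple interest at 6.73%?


Rearrange the simple interest formula for t:
I = P × r × t  ⇒  t = I / (P × r)
t = $25,105.86 / ($86,754.43 × 0.0673)
t = 4.3

t = I/(P×r) = 4.3 years


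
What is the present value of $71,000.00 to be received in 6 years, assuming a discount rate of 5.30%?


Present value formula: PV = FV / (1 + r)^t
PV = $71,000.00 / (1 + 0.053)^6
PV = $71,000.00 / 1.3632334
PV = $52,082.06

PV = FV / (1 + r)^t = $52,082.06


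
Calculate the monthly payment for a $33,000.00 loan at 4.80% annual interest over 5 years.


Loan payment formula: PMT = PV × r / (1 − (1 + r)^(−n))
Monthly rate r = 0.048/12 = 0.004, n = 60 months
Denominator: 1 − (1 + 0.048/12)^(−60) = 0.212995
PMT = $33,000.00 × (0.048/12) / 0.212995
PMT = $619.73 per month

PMT = PV × r / (1-(1+r)^(-n)) = $619.73/month


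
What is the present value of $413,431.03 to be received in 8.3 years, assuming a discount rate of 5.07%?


Present value formula: PV = FV / (1 + r)^t
PV = $413,431.03 / (1 + 0.0507)^8.3
PV = $413,431.03 / 1.50755608
PV = $274,239.24

PV = FV / (1 + r)^t = $274,239.24


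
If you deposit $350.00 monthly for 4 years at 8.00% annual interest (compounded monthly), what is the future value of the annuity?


Future value of an ordinary annuity: FV = PMT × ((1 + r)^n − 1) / r
Monthly rate r = 0.08/12 ≈ 0.00666667, n = 48
FV = $350.00 × ((1 + 0.08/12)^48 − 1) / (0.08/12)
FV = $350.00 × 56.349915
FV = $19,722.47

FV = PMT × ((1+r)^n - 1)/r = $19,722.47


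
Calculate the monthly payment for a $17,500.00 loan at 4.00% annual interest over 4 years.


Loan payment formula: PMT = PV × r / (1 − (1 + r)^(−n))
Monthly rate r = 0.04/12 ≈ 0.00333333, n = 48 months
Denominator: 1 − (1 + 0.04/12)^(−48) = 0.147629
PMT = $17,500.00 × (0.04/12) / 0.147629
PMT = $395.13 per month

PMT = PV × r / (1-(1+r)^(-n)) = $395.13/month


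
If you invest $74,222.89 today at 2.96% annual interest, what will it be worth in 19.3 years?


Future value formula: FV = PV × (1 + r)^t
FV = $74,222.89 × (1 + 0.0296)^19.3
FV = $74,222.89 × 1.7559118
FV = $130,328.85

FV = PV × (1 + r)^t = $130,328.85


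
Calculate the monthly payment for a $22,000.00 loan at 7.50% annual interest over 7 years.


Loan payment formula: PMT = PV × r / (1 − (1 + r)^(−n))
Monthly rate r = 0.075/12 = 0.00625, n = 84 months
Denominator: 1 − (1 + 0.075/12)^(−84) = 0.407477
PMT = $22,000.00 × (0.075/12) / 0.407477
PMT = $337.44 per month

PMT = PV × r / (1-(1+r)^(-n)) = $337.44/month


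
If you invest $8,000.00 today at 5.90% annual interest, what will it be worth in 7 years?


Future value formula: FV = PV × (1 + r)^t
FV = $8,000.00 × (1 + 0.059)^7
FV = $8,000.00 × 1.493729
FV = $11,949.83

FV = PV × (1 + r)^t = $11,949.83


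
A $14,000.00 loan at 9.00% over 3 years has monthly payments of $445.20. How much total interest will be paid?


Total paid over the life of the loan = PMT × n.
Total paid = $445.20 × 36 = $16,027.20
Total interest = total paid − principal = $16,027.20 − $14,000.00 = $2,027.20

Total interest = (PMT × n) - PV = $2,027.20


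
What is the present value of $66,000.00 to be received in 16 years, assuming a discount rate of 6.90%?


Present value formula: PV = FV / (1 + r)^t
PV = $66,000.00 / (1 + 0.069)^16
PV = $66,000.00 / 2.908327
PV = $22,693.46

PV = FV / (1 + r)^t = $22,693.46


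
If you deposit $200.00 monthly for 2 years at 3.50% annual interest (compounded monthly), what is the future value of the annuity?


Future value of an ordinary annuity: FV = PMT × ((1 + r)^n − 1) / r
Monthly rate r = 0.035/12 ≈ 0.00291667, n = 24
FV = $200.00 × ((1 + 0.035/12)^24 − 1) / (0.035/12)
FV = $200.00 × 24.822485
FV = $4,964.50

FV = PMT × ((1+r)^n - 1)/r = $4,964.50


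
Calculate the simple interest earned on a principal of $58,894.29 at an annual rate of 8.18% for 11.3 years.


Simple interest formula: I = P × r × t
I = $58,894.29 × 0.0818 × 11.3
I = $54,438.35

I = P × r × t = $54,438.35


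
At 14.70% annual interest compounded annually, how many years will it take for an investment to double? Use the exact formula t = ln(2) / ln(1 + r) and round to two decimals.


Doubling condition: (1 + r)^t = 2
Take ln of both sides: t × ln(1 + r) = ln(2)
t = ln(2) / ln(1 + r)
t = 0.693147 / 0.137150
t = 5.05

t = ln(2) / ln(1 + r) = 5.05 years


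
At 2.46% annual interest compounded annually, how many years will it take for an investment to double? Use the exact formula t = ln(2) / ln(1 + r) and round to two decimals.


Doubling condition: (1 + r)^t = 2
Take ln of both sides: t × ln(1 + r) = ln(2)
t = ln(2) / ln(1 + r)
t = 0.693147 / 0.024302
t = 28.52

t = ln(2) / ln(1 + r) = 28.52 years


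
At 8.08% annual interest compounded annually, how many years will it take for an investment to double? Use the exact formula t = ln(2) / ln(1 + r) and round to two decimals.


Doubling condition: (1 + r)^t = 2
Take ln of both sides: t × ln(1 + r) = ln(2)
t = ln(2) / ln(1 + r)
t = 0.693147 / 0.077702
t = 8.92

t = ln(2) / ln(1 + r) = 8.92 years


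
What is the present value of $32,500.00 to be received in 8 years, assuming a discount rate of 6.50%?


Present value formula: PV = FV / (1 + r)^t
PV = $32,500.00 / (1 + 0.065)^8
PV = $32,500.00 / 1.654996
PV = $19,637.51

PV = FV / (1 + r)^t = $19,637.51


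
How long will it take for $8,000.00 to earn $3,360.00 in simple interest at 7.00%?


Rearrange the simple interest formula for t:
I = P × r × t  ⇒  t = I / (P × r)
t = $3,360.00 / ($8,000.00 × 0.07)
t = 6

t = I/(P×r) = 6 years


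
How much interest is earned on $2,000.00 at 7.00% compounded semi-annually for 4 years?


Compound interest earned = final amount − principal.
A = P(1 + r/n)^(nt) = $2,000.00 × (1 + 0.07/2)^(2 × 4) = $2,633.62
Interest = A − P = $2,633.62 − $2,000.00 = $633.62

Interest = A - P = $633.62


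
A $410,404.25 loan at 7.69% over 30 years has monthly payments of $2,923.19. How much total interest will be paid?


Total paid over the life of the loan = PMT × n.
Total paid = $2,923.19 × 360 = $1,052,348.40
Total interest = total paid − principal = $1,052,348.40 − $410,404.25 = $641,944.15

Total interest = (PMT × n) - PV = $641,944.15


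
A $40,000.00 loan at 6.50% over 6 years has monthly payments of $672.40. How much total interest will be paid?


Total paid over the life of the loan = PMT × n.
Total paid = $672.40 × 72 = $48,412.80
Total interest = total paid − principal = $48,412.80 − $40,000.00 = $8,412.80

Total interest = (PMT × n) - PV = $8,412.80


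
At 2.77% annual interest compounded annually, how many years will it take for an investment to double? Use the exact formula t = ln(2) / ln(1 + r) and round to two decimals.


Doubling condition: (1 + r)^t = 2
Take ln of both sides: t × ln(1 + r) = ln(2)
t = ln(2) / ln(1 + r)
t = 0.693147 / 0.027323
t = 25.37

t = ln(2) / ln(1 + r) = 25.37 years


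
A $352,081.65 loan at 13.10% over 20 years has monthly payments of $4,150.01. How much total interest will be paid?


Total paid over the life of the loan = PMT × n.
Total paid = $4,150.01 × 240 = $996,002.40
Total interest = total paid − principal = $996,002.40 − $352,081.65 = $643,920.75

Total interest = (PMT × n) - PV = $643,920.75


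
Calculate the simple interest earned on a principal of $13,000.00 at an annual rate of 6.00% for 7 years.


Simple interest formula: I = P × r × t
I = $13,000.00 × 0.06 × 7
I = $5,460.00

I = P × r × t = $5,460.00


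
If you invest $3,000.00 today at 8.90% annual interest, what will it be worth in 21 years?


Future value formula: FV = PV × (1 + r)^t
FV = $3,000.00 × (1 + 0.089)^21
FV = $3,000.00 × 5.992189
FV = $17,976.57

FV = PV × (1 + r)^t = $17,976.57


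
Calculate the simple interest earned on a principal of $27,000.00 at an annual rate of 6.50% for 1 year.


Simple interest formula: I = P × r × t
I = $27,000.00 × 0.065 × 1
I = $1,755.00

I = P × r × t = $1,755.00


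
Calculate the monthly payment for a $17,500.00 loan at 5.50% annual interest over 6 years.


Loan payment formula: PMT = PV × r / (1 − (1 + r)^(−n))
Monthly rate r = 0.055/12 ≈ 0.00458333, n = 72 months
Denominator: 1 − (1 + 0.055/12)^(−72) = 0.280534
PMT = $17,500.00 × (0.055/12) / 0.280534
PMT = $285.91 per month

PMT = PV × r / (1-(1+r)^(-n)) = $285.91/month


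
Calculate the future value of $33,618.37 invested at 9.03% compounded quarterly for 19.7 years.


Compound interest formula: A = P(1 + r/n)^(nt)
A = $33,618.37 × (1 + 0.0903/4)^(4 × 19.7)
Growth factor: (1 + 0.0903/4)^78.8 = 5.8073696
A = $33,618.37 × 5.8073696
A = $195,234.30

A = P(1 + r/n)^(nt) = $195,234.30


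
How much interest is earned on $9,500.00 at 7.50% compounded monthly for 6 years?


Compound interest earned = final amount − principal.
A = P(1 + r/n)^(nt) = $9,500.00 × (1 + 0.075/12)^(12 × 6) = $14,878.12
Interest = A − P = $14,878.12 − $9,500.00 = $5,378.12

Interest = A - P = $5,378.12


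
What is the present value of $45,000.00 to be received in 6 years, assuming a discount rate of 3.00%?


Present value formula: PV = FV / (1 + r)^t
PV = $45,000.00 / (1 + 0.03)^6
PV = $45,000.00 / 1.1940523
PV = $37,686.79

PV = FV / (1 + r)^t = $37,686.79


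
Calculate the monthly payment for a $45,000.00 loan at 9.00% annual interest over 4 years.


Loan payment formula: PMT = PV × r / (1 − (1 + r)^(−n))
Monthly rate r = 0.09/12 = 0.0075, n = 48 months
Denominator: 1 − (1 + 0.09/12)^(−48) = 0.301386
PMT = $45,000.00 × (0.09/12) / 0.301386
PMT = $1,119.83 per month

PMT = PV × r / (1-(1+r)^(-n)) = $1,119.83/month


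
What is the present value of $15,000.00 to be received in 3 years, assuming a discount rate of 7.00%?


Present value formula: PV = FV / (1 + r)^t
PV = $15,000.00 / (1 + 0.07)^3
PV = $15,000.00 / 1.225043
PV = $12,244.47

PV = FV / (1 + r)^t = $12,244.47


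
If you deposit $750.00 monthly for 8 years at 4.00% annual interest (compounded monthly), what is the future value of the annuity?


Future value of an ordinary annuity: FV = PMT × ((1 + r)^n − 1) / r
Monthly rate r = 0.04/12 ≈ 0.00333333, n = 96
FV = $750.00 × ((1 + 0.04/12)^96 − 1) / (0.04/12)
FV = $750.00 × 112.918536
FV = $84,688.90

FV = PMT × ((1+r)^n - 1)/r = $84,688.90


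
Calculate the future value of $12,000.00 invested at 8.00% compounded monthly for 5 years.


Compound interest formula: A = P(1 + r/n)^(nt)
A = $12,000.00 × (1 + 0.08/12)^(12 × 5)
Growth factor: (1 + 0.08/12)^60 = 1.489846
A = $12,000.00 × 1.489846
A = $17,878.15

A = P(1 + r/n)^(nt) = $17,878.15


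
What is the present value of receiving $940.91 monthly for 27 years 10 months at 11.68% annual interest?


Present value of an ordinary annuity: PV = PMT × (1 − (1 + r)^(−n)) / r
Monthly rate r = 0.1168/12 ≈ 0.00973333, n = 334
PV = $940.91 × (1 − (1 + 0.1168/12)^(−334)) / (0.1168/12)
PV = $940.91 × 98.696735
PV = $92,864.74

PV = PMT × (1-(1+r)^(-n))/r = $92,864.74


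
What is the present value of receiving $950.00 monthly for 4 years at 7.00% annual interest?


Present value of an ordinary annuity: PV = PMT × (1 − (1 + r)^(−n)) / r
Monthly rate r = 0.07/12 ≈ 0.00583333, n = 48
PV = $950.00 × (1 − (1 + 0.07/12)^(−48)) / (0.07/12)
PV = $950.00 × 41.760201
PV = $39,672.19

PV = PMT × (1-(1+r)^(-n))/r = $39,672.19


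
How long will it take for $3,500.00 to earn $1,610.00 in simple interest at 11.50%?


Rearrange the simple interest formula for t:
I = P × r × t  ⇒  t = I / (P × r)
t = $1,610.00 / ($3,500.00 × 0.115)
t = 4

t = I/(P×r) = 4 years


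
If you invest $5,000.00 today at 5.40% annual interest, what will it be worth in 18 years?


Future value formula: FV = PV × (1 + r)^t
FV = $5,000.00 × (1 + 0.054)^18
FV = $5,000.00 × 2.577098
FV = $12,885.49

FV = PV × (1 + r)^t = $12,885.49


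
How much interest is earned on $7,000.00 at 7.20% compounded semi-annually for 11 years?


Compound interest earned = final amount − principal.
A = P(1 + r/n)^(nt) = $7,000.00 × (1 + 0.072/2)^(2 × 11) = $15,240.97
Interest = A − P = $15,240.97 − $7,000.00 = $8,240.97

Interest = A - P = $8,240.97


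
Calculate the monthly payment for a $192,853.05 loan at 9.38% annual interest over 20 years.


Loan payment formula: PMT = PV × r / (1 − (1 + r)^(−n))
Monthly rate r = 0.0938/12 ≈ 0.00781667, n = 240 months
Denominator: 1 − (1 + 0.0938/12)^(−240) = 0.845677
PMT = $192,853.05 × (0.0938/12) / 0.845677
PMT = $1,782.56 per month

PMT = PV × r / (1-(1+r)^(-n)) = $1,782.56/month


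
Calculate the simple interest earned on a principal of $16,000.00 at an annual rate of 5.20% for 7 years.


Simple interest formula: I = P × r × t
I = $16,000.00 × 0.052 × 7
I = $5,824.00

I = P × r × t = $5,824.00


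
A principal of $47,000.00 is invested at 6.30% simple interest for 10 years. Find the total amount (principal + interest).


Total amount formula: A = P(1 + rt) = P + P·r·t
Interest: I = P × r × t = $47,000.00 × 0.063 × 10 = $29,610.00
A = P + I = $47,000.00 + $29,610.00 = $76,610.00

A = P + I = P(1 + rt) = $76,610.00


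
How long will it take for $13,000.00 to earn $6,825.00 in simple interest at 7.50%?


Rearrange the simple interest formula for t:
I = P × r × t  ⇒  t = I / (P × r)
t = $6,825.00 / ($13,000.00 × 0.075)
t = 7

t = I/(P×r) = 7 years


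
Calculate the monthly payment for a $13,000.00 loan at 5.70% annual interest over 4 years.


Loan payment formula: PMT = PV × r / (1 − (1 + r)^(−n))
Monthly rate r = 0.057/12 = 0.00475, n = 48 months
Denominator: 1 − (1 + 0.057/12)^(−48) = 0.203446
PMT = $13,000.00 × (0.057/12) / 0.203446
PMT = $303.52 per month

PMT = PV × r / (1-(1+r)^(-n)) = $303.52/month


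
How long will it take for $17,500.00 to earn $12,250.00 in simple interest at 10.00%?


Rearrange the simple interest formula for t:
I = P × r × t  ⇒  t = I / (P × r)
t = $12,250.00 / ($17,500.00 × 0.1)
t = 7

t = I/(P×r) = 7 years


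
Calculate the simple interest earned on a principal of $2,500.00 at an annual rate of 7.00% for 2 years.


Simple interest formula: I = P × r × t
I = $2,500.00 × 0.07 × 2
I = $350.00

I = P × r × t = $350.00


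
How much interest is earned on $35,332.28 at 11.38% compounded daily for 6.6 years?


Compound interest earned = final amount − principal.
A = P(1 + r/n)^(nt) = $35,332.28 × (1 + 0.1138/365)^(365 × 6.6) = $74,870.50
Interest = A − P = $74,870.50 − $35,332.28 = $39,538.22

Interest = A - P = $39,538.22


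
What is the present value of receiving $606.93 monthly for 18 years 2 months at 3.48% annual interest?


Present value of an ordinary annuity: PV = PMT × (1 − (1 + r)^(−n)) / r
Monthly rate r = 0.0348/12 = 0.0029, n = 218
PV = $606.93 × (1 − (1 + 0.0348/12)^(−218)) / (0.0348/12)
PV = $606.93 × 161.411097
PV = $97,965.24

PV = PMT × (1-(1+r)^(-n))/r = $97,965.24


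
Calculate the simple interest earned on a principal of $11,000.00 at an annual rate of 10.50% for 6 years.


Simple interest formula: I = P × r × t
I = $11,000.00 × 0.105 × 6
I = $6,930.00

I = P × r × t = $6,930.00


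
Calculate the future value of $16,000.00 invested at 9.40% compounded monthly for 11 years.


Compound interest formula: A = P(1 + r/n)^(nt)
A = $16,000.00 × (1 + 0.094/12)^(12 × 11)
Growth factor: (1 + 0.094/12)^132 = 2.800985
A = $16,000.00 × 2.800985
A = $44,815.76

A = P(1 + r/n)^(nt) = $44,815.76


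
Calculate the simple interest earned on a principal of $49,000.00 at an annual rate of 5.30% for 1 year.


Simple interest formula: I = P × r × t
I = $49,000.00 × 0.053 × 1
I = $2,597.00

I = P × r × t = $2,597.00


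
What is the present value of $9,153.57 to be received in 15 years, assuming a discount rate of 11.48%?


Present value formula: PV = FV / (1 + r)^t
PV = $9,153.57 / (1 + 0.1148)^15
PV = $9,153.57 / 5.104514
PV = $1,793.23

PV = FV / (1 + r)^t = $1,793.23


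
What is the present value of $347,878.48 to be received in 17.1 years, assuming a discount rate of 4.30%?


Present value formula: PV = FV / (1 + r)^t
PV = $347,878.48 / (1 + 0.043)^17.1
PV = $347,878.48 / 2.0542896
PV = $169,342.47

PV = FV / (1 + r)^t = $169,342.47


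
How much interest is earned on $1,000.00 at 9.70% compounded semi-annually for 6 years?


Compound interest earned = final amount − principal.
A = P(1 + r/n)^(nt) = $1,000.00 × (1 + 0.097/2)^(2 × 6) = $1,765.31
Interest = A − P = $1,765.31 − $1,000.00 = $765.31

Interest = A - P = $765.31
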